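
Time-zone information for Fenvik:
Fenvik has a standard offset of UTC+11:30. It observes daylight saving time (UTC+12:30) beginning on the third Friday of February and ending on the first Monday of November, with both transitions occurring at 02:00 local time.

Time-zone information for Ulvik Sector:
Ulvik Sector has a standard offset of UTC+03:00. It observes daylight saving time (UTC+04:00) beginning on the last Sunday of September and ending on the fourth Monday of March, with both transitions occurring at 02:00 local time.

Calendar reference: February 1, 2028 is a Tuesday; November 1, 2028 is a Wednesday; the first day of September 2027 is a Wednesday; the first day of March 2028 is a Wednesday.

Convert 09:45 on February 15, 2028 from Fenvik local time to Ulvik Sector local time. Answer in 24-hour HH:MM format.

1 February 2028 is a Tuesday, so the first Friday is February 4 and the third is February 18.
1 November 2028 is a Wednesday, so the first Monday is November 6.
February 15, 2028 does not fall between 18 February and 6 November, so daylight saving is not in effect and Fenvik is at UTC+11:30.
09:45 Fenvik − 11h30m = 22:15 UTC (rolling into the previous day, 14 February 2028).
1 September 2027 is a Wednesday, so Sundays fall on 5, 12, 19, 26; the last is September 26.
1 March 2028 is a Wednesday, so the first Monday is March 6 and the fourth is March 27.
At the standard offset (UTC+03:00), 22:15 UTC + 3h = 01:15 Ulvik Sector standard time (rolling into the next day, 15 February 2028).
The standard-time date in Ulvik Sector, February 15, 2028, falls between 26 September 2027 and 27 March 2028, so daylight saving is in effect and Ulvik Sector is at UTC+04:00.
22:15 UTC + 4h = 02:15 Ulvik Sector (rolling into the next day, 15 February 2028).

02:15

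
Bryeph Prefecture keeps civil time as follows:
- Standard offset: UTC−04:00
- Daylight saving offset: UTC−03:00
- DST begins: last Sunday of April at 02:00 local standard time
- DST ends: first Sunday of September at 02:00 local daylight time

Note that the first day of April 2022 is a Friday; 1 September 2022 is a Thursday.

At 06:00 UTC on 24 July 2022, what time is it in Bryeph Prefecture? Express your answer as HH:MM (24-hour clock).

1 April 2022 is a Friday, so Sundays fall on 3, 10, 17, 24; the last is April 24.
1 September 2022 is a Thursday, so the first Sunday is September 4.
At the standard offset (UTC−04:00), 06:00 UTC − 4h = 02:00 Bryeph Prefecture standard time.
The standard-time date in Bryeph Prefecture, 24 July 2022, lies within the daylight-saving period (24 April – 4 September), so Bryeph Prefecture is on daylight time, UTC−03:00.
06:00 UTC − 3h = 03:00 local.

03:00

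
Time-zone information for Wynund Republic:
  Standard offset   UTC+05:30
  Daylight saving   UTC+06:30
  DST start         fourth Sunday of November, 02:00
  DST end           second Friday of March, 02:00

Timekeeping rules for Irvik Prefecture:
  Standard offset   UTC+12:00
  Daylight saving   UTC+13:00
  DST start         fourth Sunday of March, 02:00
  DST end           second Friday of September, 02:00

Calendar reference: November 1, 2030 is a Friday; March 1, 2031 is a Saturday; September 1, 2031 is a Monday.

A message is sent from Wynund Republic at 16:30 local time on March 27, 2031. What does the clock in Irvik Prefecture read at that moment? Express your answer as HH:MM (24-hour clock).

1 November 2030 is a Friday, so the first Sunday is November 3 and the fourth is November 24.
1 March 2031 is a Saturday, so the first Friday is March 7 and the second is March 14.
March 27, 2031 is outside the daylight-saving period (24 November 2030 – 14 March 2031), so Wynund Republic is on standard time, UTC+05:30.
16:30 Wynund Republic − 5h30m = 11:00 UTC.
1 March 2031 is a Saturday, so the first Sunday is March 2 and the fourth is March 23.
1 September 2031 is a Monday, so the first Friday is September 5 and the second is September 12.
At the standard offset (UTC+12:00), 11:00 UTC + 12h = 23:00 Irvik Prefecture standard time.
Daylight saving runs 23 March – 12 September; the standard-time date in Irvik Prefecture, March 27, 2031, is inside that window, so Irvik Prefecture is at UTC+13:00.
11:00 UTC + 13h = 00:00 Irvik Prefecture (rolling into the next day, 28 March 2031).

00:00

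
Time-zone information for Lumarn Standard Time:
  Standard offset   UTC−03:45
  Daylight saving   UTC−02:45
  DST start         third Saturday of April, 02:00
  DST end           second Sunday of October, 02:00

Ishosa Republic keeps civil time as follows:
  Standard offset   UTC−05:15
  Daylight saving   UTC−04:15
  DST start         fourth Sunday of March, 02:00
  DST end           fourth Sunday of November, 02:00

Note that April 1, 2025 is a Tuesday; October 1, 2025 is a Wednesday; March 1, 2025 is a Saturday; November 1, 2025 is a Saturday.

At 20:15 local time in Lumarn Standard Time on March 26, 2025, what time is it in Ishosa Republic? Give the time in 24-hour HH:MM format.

1 April 2025 is a Tuesday, so the first Saturday is April 5 and the third is April 19.
1 October 2025 is a Wednesday, so the first Sunday is October 5 and the second is October 12.
Daylight saving runs 19 April – 12 October; March 26, 2025 is outside that window, so Lumarn Standard Time is on standard time at UTC−03:45.
20:15 Lumarn Standard Time + 3h45m = 00:00 UTC (rolling into the next day, 27 March 2025).
1 March 2025 is a Saturday, so the first Sunday is March 2 and the fourth is March 23.
1 November 2025 is a Saturday, so the first Sunday is November 2 and the fourth is November 23.
At the standard offset (UTC−05:15), 00:00 UTC − 5h15m = 18:45 Ishosa Republic standard time (rolling into the previous day, 26 March 2025).
The standard-time date in Ishosa Republic, March 26, 2025, falls between 23 March and 23 November, so daylight saving is in effect and Ishosa Republic is at UTC−04:15.
00:00 UTC − 4h15m = 19:45 Ishosa Republic (rolling into the previous day, 26 March 2025).

19:45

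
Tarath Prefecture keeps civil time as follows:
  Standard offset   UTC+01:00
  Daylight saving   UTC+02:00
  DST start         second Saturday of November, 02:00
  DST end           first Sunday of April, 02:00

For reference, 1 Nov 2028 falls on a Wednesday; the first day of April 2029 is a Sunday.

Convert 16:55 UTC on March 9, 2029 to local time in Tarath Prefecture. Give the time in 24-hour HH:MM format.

1 November 2028 is a Wednesday, so the first Saturday is November 4 and the second is November 11.
1 April 2029 is a Sunday, so the first Sunday is April 1.
At the standard offset (UTC+01:00), 16:55 UTC + 1h = 17:55 Tarath Prefecture standard time.
The standard-time date in Tarath Prefecture, March 9, 2029, falls between 11 November 2028 and 1 April 2029, so daylight saving is in effect and Tarath Prefecture is at UTC+02:00.
16:55 UTC + 2h = 18:55 local.

18:55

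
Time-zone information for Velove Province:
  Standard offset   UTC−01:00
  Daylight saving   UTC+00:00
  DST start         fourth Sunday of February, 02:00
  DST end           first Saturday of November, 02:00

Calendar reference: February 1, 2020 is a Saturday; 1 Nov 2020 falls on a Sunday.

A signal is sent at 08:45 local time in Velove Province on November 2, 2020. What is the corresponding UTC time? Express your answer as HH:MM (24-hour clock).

08:45

1 February 2020 is a Saturday, so the first Sunday is February 2 and the fourth is February 23.
1 November 2020 is a Sunday, so the first Saturday is November 7.
November 2, 2020 lies within the daylight-saving period (23 February – 7 November), so Velove Province is on daylight time, UTC+00:00.
08:45 local − 0h = 08:45 UTC.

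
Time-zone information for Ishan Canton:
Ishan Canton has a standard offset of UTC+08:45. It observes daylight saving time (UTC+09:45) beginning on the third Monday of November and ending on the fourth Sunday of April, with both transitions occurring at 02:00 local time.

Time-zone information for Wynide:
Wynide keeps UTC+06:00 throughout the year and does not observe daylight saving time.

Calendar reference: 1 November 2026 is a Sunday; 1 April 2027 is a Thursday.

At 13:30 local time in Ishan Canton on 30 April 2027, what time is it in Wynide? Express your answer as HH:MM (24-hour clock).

1 November 2026 is a Sunday, so the first Monday is November 2 and the third is November 16.
1 April 2027 is a Thursday, so the first Sunday is April 4 and the fourth is April 25.
30 April 2027 does not fall between 16 November 2026 and 25 April 2027, so daylight saving is not in effect and Ishan Canton is at UTC+08:45.
13:30 Ishan Canton − 8h45m = 04:45 UTC.
Wynide has no daylight saving, so its offset is UTC+06:00 year-round.
04:45 UTC + 6h = 10:45 Wynide.

10:45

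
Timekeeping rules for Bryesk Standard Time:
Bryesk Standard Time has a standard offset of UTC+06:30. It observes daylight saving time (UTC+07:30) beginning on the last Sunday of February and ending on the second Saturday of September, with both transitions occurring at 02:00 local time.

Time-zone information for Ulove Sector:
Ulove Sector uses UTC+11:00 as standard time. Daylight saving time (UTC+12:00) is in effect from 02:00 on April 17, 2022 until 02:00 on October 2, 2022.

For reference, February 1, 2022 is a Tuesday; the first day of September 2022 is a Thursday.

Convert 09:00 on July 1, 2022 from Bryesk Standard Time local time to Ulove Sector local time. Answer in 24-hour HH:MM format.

1 February 2022 is a Tuesday, so Sundays fall on 6, 13, 20, 27; the last is February 27.
1 September 2022 is a Thursday, so the first Saturday is September 3 and the second is September 10.
Daylight saving runs 27 February – 10 September; July 1, 2022 is inside that window, so Bryesk Standard Time is at UTC+07:30.
09:00 Bryesk Standard Time − 7h30m = 01:30 UTC.
At the standard offset (UTC+11:00), 01:30 UTC + 11h = 12:30 Ulove Sector standard time.
The standard-time date in Ulove Sector, July 1, 2022, falls between 17 April and 2 October, so daylight saving is in effect and Ulove Sector is at UTC+12:00.
01:30 UTC + 12h = 13:30 Ulove Sector.

13:30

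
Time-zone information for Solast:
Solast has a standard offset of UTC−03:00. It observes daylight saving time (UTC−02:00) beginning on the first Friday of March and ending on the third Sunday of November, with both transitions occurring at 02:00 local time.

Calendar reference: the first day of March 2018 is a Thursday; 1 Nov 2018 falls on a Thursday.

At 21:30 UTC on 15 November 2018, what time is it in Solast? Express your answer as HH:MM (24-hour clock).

19:30

1 March 2018 is a Thursday, so the first Friday is March 2.
1 November 2018 is a Thursday, so the first Sunday is November 4 and the third is November 18.
At the standard offset (UTC−03:00), 21:30 UTC − 3h = 18:30 Solast standard time.
The standard-time date in Solast, 15 November 2018, lies within the daylight-saving period (2 March – 18 November), so Solast is on daylight time, UTC−02:00.
21:30 UTC − 2h = 19:30 local.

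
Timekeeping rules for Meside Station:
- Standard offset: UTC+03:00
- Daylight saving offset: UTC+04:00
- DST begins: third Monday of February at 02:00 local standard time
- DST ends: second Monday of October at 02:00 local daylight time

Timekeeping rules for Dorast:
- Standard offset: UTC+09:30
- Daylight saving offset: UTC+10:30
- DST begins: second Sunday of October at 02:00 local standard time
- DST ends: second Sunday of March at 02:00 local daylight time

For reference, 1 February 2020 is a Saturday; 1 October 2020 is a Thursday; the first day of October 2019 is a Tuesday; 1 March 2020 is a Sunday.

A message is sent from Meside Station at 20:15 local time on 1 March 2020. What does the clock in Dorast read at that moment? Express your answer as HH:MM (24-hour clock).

02:45

1 February 2020 is a Saturday, so the first Monday is February 3 and the third is February 17.
1 October 2020 is a Thursday, so the first Monday is October 5 and the second is October 12.
Daylight saving runs 17 February – 12 October; 1 March 2020 is inside that window, so Meside Station is at UTC+04:00.
20:15 Meside Station − 4h = 16:15 UTC.
1 October 2019 is a Tuesday, so the first Sunday is October 6 and the second is October 13.
1 March 2020 is a Sunday, so the first Sunday is March 1 and the second is March 8.
At the standard offset (UTC+09:30), 16:15 UTC + 9h30m = 01:45 Dorast standard time (rolling into the next day, 2 March 2020).
The standard-time date in Dorast, 2 March 2020, lies within the daylight-saving period (13 October 2019 – 8 March 2020), so Dorast is on daylight time, UTC+10:30.
16:15 UTC + 10h30m = 02:45 Dorast (rolling into the next day, 2 March 2020).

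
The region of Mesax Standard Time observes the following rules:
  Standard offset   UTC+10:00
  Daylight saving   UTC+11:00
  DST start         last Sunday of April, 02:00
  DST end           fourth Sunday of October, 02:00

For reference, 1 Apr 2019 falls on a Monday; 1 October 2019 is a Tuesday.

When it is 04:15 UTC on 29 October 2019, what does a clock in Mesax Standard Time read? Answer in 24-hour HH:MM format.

1 April 2019 is a Monday, so Sundays fall on 7, 14, 21, 28; the last is April 28.
1 October 2019 is a Tuesday, so the first Sunday is October 6 and the fourth is October 27.
At the standard offset (UTC+10:00), 04:15 UTC + 10h = 14:15 Mesax Standard Time standard time.
Daylight saving runs 28 April – 27 October; the standard-time date in Mesax Standard Time, 29 October 2019, is outside that window, so Mesax Standard Time is on standard time at UTC+10:00.
04:15 UTC + 10h = 14:15 local.

14:15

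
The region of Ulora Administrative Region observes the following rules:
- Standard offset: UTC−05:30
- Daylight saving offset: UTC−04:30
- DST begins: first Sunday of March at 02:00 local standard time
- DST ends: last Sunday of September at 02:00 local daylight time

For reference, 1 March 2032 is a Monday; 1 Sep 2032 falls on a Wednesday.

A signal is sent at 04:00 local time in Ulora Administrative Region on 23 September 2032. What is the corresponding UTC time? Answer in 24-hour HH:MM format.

08:30

1 March 2032 is a Monday, so the first Sunday is March 7.
1 September 2032 is a Wednesday, so Sundays fall on 5, 12, 19, 26; the last is September 26.
23 September 2032 falls between 7 March and 26 September, so daylight saving is in effect and Ulora Administrative Region is at UTC−04:30.
04:00 local + 4h30m = 08:30 UTC.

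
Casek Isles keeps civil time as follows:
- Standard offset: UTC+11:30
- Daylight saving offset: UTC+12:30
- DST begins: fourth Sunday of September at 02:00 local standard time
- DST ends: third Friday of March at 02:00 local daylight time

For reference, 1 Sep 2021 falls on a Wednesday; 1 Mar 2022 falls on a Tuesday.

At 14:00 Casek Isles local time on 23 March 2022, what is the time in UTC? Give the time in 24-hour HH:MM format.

02:30

1 September 2021 is a Wednesday, so the first Sunday is September 5 and the fourth is September 26.
1 March 2022 is a Tuesday, so the first Friday is March 4 and the third is March 18.
23 March 2022 does not fall between 26 September 2021 and 18 March 2022, so daylight saving is not in effect and Casek Isles is at UTC+11:30.
14:00 local − 11h30m = 02:30 UTC.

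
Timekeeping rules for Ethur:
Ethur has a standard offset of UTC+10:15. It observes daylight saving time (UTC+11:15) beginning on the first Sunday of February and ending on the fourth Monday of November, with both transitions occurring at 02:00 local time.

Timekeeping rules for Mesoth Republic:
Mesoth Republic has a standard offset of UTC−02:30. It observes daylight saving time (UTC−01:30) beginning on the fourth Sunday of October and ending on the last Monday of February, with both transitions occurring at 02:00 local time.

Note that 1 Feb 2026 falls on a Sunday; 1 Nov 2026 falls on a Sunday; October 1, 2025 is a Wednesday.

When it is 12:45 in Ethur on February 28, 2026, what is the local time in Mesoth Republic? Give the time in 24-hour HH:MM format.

23:00

1 February 2026 is a Sunday, so the first Sunday is February 1.
1 November 2026 is a Sunday, so the first Monday is November 2 and the fourth is November 23.
February 28, 2026 lies within the daylight-saving period (1 February – 23 November), so Ethur is on daylight time, UTC+11:15.
12:45 Ethur − 11h15m = 01:30 UTC.
1 October 2025 is a Wednesday, so the first Sunday is October 5 and the fourth is October 26.
1 February 2026 is a Sunday, so Mondays fall on 2, 9, 16, 23; the last is February 23.
At the standard offset (UTC−02:30), 01:30 UTC − 2h30m = 23:00 Mesoth Republic standard time (rolling into the previous day, 27 February 2026).
Daylight saving runs 26 October 2025 – 23 February 2026; the standard-time date in Mesoth Republic, February 27, 2026, is outside that window, so Mesoth Republic is on standard time at UTC−02:30.
01:30 UTC − 2h30m = 23:00 Mesoth Republic (rolling into the previous day, 27 February 2026).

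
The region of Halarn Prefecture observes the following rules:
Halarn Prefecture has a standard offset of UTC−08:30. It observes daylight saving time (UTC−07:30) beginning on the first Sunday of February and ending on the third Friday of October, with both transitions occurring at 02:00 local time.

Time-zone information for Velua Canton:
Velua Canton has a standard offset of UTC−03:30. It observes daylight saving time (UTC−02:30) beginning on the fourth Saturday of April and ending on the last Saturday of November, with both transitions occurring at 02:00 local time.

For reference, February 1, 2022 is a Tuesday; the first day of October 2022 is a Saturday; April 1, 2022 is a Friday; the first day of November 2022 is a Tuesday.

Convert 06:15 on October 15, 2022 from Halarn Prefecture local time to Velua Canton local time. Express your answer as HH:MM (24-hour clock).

1 February 2022 is a Tuesday, so the first Sunday is February 6.
1 October 2022 is a Saturday, so the first Friday is October 7 and the third is October 21.
October 15, 2022 lies within the daylight-saving period (6 February – 21 October), so Halarn Prefecture is on daylight time, UTC−07:30.
06:15 Halarn Prefecture + 7h30m = 13:45 UTC.
1 April 2022 is a Friday, so the first Saturday is April 2 and the fourth is April 23.
1 November 2022 is a Tuesday, so Saturdays fall on 5, 12, 19, 26; the last is November 26.
At the standard offset (UTC−03:30), 13:45 UTC − 3h30m = 10:15 Velua Canton standard time.
Daylight saving runs 23 April – 26 November; the standard-time date in Velua Canton, October 15, 2022, is inside that window, so Velua Canton is at UTC−02:30.
13:45 UTC − 2h30m = 11:15 Velua Canton.

11:15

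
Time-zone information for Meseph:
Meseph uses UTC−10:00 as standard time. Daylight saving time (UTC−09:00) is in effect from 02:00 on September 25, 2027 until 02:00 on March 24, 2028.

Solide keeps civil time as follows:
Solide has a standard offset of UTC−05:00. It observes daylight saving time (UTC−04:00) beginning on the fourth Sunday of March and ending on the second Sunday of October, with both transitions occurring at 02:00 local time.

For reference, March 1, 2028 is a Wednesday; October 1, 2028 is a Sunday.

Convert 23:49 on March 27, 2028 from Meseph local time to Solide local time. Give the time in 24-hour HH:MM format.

05:49

March 27, 2028 does not fall between 25 September 2027 and 24 March 2028, so daylight saving is not in effect and Meseph is at UTC−10:00.
23:49 Meseph + 10h = 09:49 UTC (rolling into the next day, 28 March 2028).
1 March 2028 is a Wednesday, so the first Sunday is March 5 and the fourth is March 26.
1 October 2028 is a Sunday, so the first Sunday is October 1 and the second is October 8.
At the standard offset (UTC−05:00), 09:49 UTC − 5h = 04:49 Solide standard time.
Daylight saving runs 26 March – 8 October; the standard-time date in Solide, March 28, 2028, is inside that window, so Solide is at UTC−04:00.
09:49 UTC − 4h = 05:49 Solide.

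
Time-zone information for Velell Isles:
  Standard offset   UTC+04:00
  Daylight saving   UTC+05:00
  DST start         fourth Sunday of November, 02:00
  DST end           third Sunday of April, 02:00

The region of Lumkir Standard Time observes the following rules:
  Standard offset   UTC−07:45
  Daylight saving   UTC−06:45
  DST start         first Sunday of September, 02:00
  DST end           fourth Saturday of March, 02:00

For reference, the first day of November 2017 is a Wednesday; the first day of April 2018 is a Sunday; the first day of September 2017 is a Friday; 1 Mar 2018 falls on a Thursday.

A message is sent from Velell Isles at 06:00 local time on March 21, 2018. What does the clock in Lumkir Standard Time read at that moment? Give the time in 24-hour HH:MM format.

1 November 2017 is a Wednesday, so the first Sunday is November 5 and the fourth is November 26.
1 April 2018 is a Sunday, so the first Sunday is April 1 and the third is April 15.
March 21, 2018 lies within the daylight-saving period (26 November 2017 – 15 April 2018), so Velell Isles is on daylight time, UTC+05:00.
06:00 Velell Isles − 5h = 01:00 UTC.
1 September 2017 is a Friday, so the first Sunday is September 3.
1 March 2018 is a Thursday, so the first Saturday is March 3 and the fourth is March 24.
At the standard offset (UTC−07:45), 01:00 UTC − 7h45m = 17:15 Lumkir Standard Time standard time (rolling into the previous day, 20 March 2018).
The standard-time date in Lumkir Standard Time, March 20, 2018, falls between 3 September 2017 and 24 March 2018, so daylight saving is in effect and Lumkir Standard Time is at UTC−06:45.
01:00 UTC − 6h45m = 18:15 Lumkir Standard Time (rolling into the previous day, 20 March 2018).

18:15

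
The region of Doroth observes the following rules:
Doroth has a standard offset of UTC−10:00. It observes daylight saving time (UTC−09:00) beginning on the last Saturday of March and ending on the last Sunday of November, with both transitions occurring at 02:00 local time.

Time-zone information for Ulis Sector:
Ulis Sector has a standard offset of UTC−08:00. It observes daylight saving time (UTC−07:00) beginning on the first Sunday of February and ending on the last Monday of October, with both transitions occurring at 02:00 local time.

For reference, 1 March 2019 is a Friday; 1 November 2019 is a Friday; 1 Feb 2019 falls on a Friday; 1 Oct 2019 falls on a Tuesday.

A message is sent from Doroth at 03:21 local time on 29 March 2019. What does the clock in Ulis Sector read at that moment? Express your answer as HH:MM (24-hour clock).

06:21

1 March 2019 is a Friday, so Saturdays fall on 2, 9, 16, 23, 30; the last is March 30.
1 November 2019 is a Friday, so Sundays fall on 3, 10, 17, 24; the last is November 24.
29 March 2019 does not fall between 30 March and 24 November, so daylight saving is not in effect and Doroth is at UTC−10:00.
03:21 Doroth + 10h = 13:21 UTC.
1 February 2019 is a Friday, so the first Sunday is February 3.
1 October 2019 is a Tuesday, so Mondays fall on 7, 14, 21, 28; the last is October 28.
At the standard offset (UTC−08:00), 13:21 UTC − 8h = 05:21 Ulis Sector standard time.
Daylight saving runs 3 February – 28 October; the standard-time date in Ulis Sector, 29 March 2019, is inside that window, so Ulis Sector is at UTC−07:00.
13:21 UTC − 7h = 06:21 Ulis Sector.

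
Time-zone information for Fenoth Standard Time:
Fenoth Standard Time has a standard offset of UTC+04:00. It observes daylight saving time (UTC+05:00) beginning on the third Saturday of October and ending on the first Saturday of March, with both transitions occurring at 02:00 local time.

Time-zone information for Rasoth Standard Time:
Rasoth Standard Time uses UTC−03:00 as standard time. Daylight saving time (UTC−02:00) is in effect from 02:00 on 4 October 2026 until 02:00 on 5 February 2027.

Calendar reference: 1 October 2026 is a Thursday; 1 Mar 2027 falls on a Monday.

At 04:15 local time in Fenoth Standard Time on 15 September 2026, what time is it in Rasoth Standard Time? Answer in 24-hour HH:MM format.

21:15

1 October 2026 is a Thursday, so the first Saturday is October 3 and the third is October 17.
1 March 2027 is a Monday, so the first Saturday is March 6.
15 September 2026 is outside the daylight-saving period (17 October 2026 – 6 March 2027), so Fenoth Standard Time is on standard time, UTC+04:00.
04:15 Fenoth Standard Time − 4h = 00:15 UTC.
At the standard offset (UTC−03:00), 00:15 UTC − 3h = 21:15 Rasoth Standard Time standard time (rolling into the previous day, 14 September 2026).
The standard-time date in Rasoth Standard Time, 14 September 2026, does not fall between 4 October 2026 and 5 February 2027, so daylight saving is not in effect and Rasoth Standard Time is at UTC−03:00.
00:15 UTC − 3h = 21:15 Rasoth Standard Time (rolling into the previous day, 14 September 2026).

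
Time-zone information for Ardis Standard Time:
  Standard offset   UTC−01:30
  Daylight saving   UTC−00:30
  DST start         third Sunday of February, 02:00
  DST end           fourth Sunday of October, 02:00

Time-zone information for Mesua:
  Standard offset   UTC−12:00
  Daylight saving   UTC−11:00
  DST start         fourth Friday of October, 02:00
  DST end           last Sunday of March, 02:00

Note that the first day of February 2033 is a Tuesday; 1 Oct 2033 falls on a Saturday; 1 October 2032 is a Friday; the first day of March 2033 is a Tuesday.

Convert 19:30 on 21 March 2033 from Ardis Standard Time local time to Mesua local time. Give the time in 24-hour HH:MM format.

1 February 2033 is a Tuesday, so the first Sunday is February 6 and the third is February 20.
1 October 2033 is a Saturday, so the first Sunday is October 2 and the fourth is October 23.
Daylight saving runs 20 February – 23 October; 21 March 2033 is inside that window, so Ardis Standard Time is at UTC−00:30.
19:30 Ardis Standard Time + 0h30m = 20:00 UTC.
1 October 2032 is a Friday, so the first Friday is October 1 and the fourth is October 22.
1 March 2033 is a Tuesday, so Sundays fall on 6, 13, 20, 27; the last is March 27.
At the standard offset (UTC−12:00), 20:00 UTC − 12h = 08:00 Mesua standard time.
The standard-time date in Mesua, 21 March 2033, lies within the daylight-saving period (22 October 2032 – 27 March 2033), so Mesua is on daylight time, UTC−11:00.
20:00 UTC − 11h = 09:00 Mesua.

09:00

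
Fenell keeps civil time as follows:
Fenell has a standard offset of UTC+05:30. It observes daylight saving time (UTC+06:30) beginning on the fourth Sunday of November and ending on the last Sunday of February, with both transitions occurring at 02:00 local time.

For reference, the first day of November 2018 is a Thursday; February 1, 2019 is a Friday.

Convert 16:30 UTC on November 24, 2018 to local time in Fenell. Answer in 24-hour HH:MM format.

22:00

1 November 2018 is a Thursday, so the first Sunday is November 4 and the fourth is November 25.
1 February 2019 is a Friday, so Sundays fall on 3, 10, 17, 24; the last is February 24.
At the standard offset (UTC+05:30), 16:30 UTC + 5h30m = 22:00 Fenell standard time.
The standard-time date in Fenell, November 24, 2018, does not fall between 25 November 2018 and 24 February 2019, so daylight saving is not in effect and Fenell is at UTC+05:30.
16:30 UTC + 5h30m = 22:00 local.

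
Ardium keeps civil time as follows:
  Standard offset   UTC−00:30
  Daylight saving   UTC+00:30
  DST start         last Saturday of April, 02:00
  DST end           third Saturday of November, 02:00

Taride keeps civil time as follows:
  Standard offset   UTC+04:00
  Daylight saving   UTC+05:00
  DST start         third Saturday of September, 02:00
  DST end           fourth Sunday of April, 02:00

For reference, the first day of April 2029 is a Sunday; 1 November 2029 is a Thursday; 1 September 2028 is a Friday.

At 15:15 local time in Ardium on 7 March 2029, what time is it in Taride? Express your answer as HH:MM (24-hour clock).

1 April 2029 is a Sunday, so Saturdays fall on 7, 14, 21, 28; the last is April 28.
1 November 2029 is a Thursday, so the first Saturday is November 3 and the third is November 17.
7 March 2029 does not fall between 28 April and 17 November, so daylight saving is not in effect and Ardium is at UTC−00:30.
15:15 Ardium + 0h30m = 15:45 UTC.
1 September 2028 is a Friday, so the first Saturday is September 2 and the third is September 16.
1 April 2029 is a Sunday, so the first Sunday is April 1 and the fourth is April 22.
At the standard offset (UTC+04:00), 15:45 UTC + 4h = 19:45 Taride standard time.
The standard-time date in Taride, 7 March 2029, lies within the daylight-saving period (16 September 2028 – 22 April 2029), so Taride is on daylight time, UTC+05:00.
15:45 UTC + 5h = 20:45 Taride.

20:45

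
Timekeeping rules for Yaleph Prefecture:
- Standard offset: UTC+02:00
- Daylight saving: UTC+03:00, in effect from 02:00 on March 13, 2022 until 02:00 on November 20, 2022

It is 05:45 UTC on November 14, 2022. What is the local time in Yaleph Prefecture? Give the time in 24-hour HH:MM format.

At the standard offset (UTC+02:00), 05:45 UTC + 2h = 07:45 Yaleph Prefecture standard time.
Daylight saving runs 13 March – 20 November; the standard-time date in Yaleph Prefecture, November 14, 2022, is inside that window, so Yaleph Prefecture is at UTC+03:00.
05:45 UTC + 3h = 08:45 local.

08:45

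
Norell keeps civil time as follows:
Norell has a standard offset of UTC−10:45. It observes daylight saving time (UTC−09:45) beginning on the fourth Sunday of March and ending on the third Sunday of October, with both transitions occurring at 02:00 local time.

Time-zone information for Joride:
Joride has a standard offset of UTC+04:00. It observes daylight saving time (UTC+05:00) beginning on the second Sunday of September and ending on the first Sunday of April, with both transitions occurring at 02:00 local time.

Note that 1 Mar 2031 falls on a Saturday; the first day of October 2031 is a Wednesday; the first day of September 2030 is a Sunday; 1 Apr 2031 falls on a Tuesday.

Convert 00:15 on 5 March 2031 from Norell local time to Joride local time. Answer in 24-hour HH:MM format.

1 March 2031 is a Saturday, so the first Sunday is March 2 and the fourth is March 23.
1 October 2031 is a Wednesday, so the first Sunday is October 5 and the third is October 19.
5 March 2031 is outside the daylight-saving period (23 March – 19 October), so Norell is on standard time, UTC−10:45.
00:15 Norell + 10h45m = 11:00 UTC.
1 September 2030 is a Sunday, so the first Sunday is September 1 and the second is September 8.
1 April 2031 is a Tuesday, so the first Sunday is April 6.
At the standard offset (UTC+04:00), 11:00 UTC + 4h = 15:00 Joride standard time.
The standard-time date in Joride, 5 March 2031, lies within the daylight-saving period (8 September 2030 – 6 April 2031), so Joride is on daylight time, UTC+05:00.
11:00 UTC + 5h = 16:00 Joride.

16:00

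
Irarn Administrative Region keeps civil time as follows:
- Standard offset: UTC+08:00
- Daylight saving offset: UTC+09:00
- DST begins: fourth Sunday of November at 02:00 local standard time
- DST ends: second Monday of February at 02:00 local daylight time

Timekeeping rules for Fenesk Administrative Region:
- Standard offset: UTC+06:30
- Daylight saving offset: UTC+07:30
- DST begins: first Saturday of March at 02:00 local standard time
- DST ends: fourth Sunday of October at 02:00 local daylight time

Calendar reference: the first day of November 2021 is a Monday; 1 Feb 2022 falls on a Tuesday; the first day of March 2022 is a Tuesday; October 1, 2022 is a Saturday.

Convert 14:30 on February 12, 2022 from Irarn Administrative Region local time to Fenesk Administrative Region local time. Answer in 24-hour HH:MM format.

12:00

1 November 2021 is a Monday, so the first Sunday is November 7 and the fourth is November 28.
1 February 2022 is a Tuesday, so the first Monday is February 7 and the second is February 14.
Daylight saving runs 28 November 2021 – 14 February 2022; February 12, 2022 is inside that window, so Irarn Administrative Region is at UTC+09:00.
14:30 Irarn Administrative Region − 9h = 05:30 UTC.
1 March 2022 is a Tuesday, so the first Saturday is March 5.
1 October 2022 is a Saturday, so the first Sunday is October 2 and the fourth is October 23.
At the standard offset (UTC+06:30), 05:30 UTC + 6h30m = 12:00 Fenesk Administrative Region standard time.
The standard-time date in Fenesk Administrative Region, February 12, 2022, is outside the daylight-saving period (5 March – 23 October), so Fenesk Administrative Region is on standard time, UTC+06:30.
05:30 UTC + 6h30m = 12:00 Fenesk Administrative Region.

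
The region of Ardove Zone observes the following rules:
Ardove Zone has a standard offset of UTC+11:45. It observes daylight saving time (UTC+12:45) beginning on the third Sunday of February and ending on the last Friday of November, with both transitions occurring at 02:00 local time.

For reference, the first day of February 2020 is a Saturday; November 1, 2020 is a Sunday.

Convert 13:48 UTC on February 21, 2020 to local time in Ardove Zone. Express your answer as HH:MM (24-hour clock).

1 February 2020 is a Saturday, so the first Sunday is February 2 and the third is February 16.
1 November 2020 is a Sunday, so Fridays fall on 6, 13, 20, 27; the last is November 27.
At the standard offset (UTC+11:45), 13:48 UTC + 11h45m = 01:33 Ardove Zone standard time (rolling into the next day, 22 February 2020).
The standard-time date in Ardove Zone, February 22, 2020, lies within the daylight-saving period (16 February – 27 November), so Ardove Zone is on daylight time, UTC+12:45.
13:48 UTC + 12h45m = 02:33 local (rolling into the next day, 22 February 2020).

02:33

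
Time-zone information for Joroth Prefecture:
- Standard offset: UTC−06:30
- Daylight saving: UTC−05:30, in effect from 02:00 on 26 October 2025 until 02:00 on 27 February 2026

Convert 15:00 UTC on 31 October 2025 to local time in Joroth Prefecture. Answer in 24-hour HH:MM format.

At the standard offset (UTC−06:30), 15:00 UTC − 6h30m = 08:30 Joroth Prefecture standard time.
The standard-time date in Joroth Prefecture, 31 October 2025, falls between 26 October 2025 and 27 February 2026, so daylight saving is in effect and Joroth Prefecture is at UTC−05:30.
15:00 UTC − 5h30m = 09:30 local.

09:30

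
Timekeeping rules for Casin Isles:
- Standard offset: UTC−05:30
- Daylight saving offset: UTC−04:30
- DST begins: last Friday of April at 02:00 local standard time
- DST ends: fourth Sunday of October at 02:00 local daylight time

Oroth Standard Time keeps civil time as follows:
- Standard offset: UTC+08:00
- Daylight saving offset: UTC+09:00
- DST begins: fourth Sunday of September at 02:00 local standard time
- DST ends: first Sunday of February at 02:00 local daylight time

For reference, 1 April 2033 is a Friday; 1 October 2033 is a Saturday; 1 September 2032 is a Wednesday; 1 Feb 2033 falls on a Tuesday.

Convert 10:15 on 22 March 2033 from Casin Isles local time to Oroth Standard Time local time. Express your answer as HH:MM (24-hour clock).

1 April 2033 is a Friday, so Fridays fall on 1, 8, 15, 22, 29; the last is April 29.
1 October 2033 is a Saturday, so the first Sunday is October 2 and the fourth is October 23.
22 March 2033 is outside the daylight-saving period (29 April – 23 October), so Casin Isles is on standard time, UTC−05:30.
10:15 Casin Isles + 5h30m = 15:45 UTC.
1 September 2032 is a Wednesday, so the first Sunday is September 5 and the fourth is September 26.
1 February 2033 is a Tuesday, so the first Sunday is February 6.
At the standard offset (UTC+08:00), 15:45 UTC + 8h = 23:45 Oroth Standard Time standard time.
Daylight saving runs 26 September 2032 – 6 February 2033; the standard-time date in Oroth Standard Time, 22 March 2033, is outside that window, so Oroth Standard Time is on standard time at UTC+08:00.
15:45 UTC + 8h = 23:45 Oroth Standard Time.

23:45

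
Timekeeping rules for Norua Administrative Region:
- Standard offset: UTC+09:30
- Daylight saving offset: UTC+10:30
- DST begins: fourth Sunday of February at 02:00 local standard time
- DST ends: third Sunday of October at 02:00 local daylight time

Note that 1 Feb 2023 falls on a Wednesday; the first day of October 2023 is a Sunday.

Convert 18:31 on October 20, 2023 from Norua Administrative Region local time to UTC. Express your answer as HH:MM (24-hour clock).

1 February 2023 is a Wednesday, so the first Sunday is February 5 and the fourth is February 26.
1 October 2023 is a Sunday, so the first Sunday is October 1 and the third is October 15.
October 20, 2023 is outside the daylight-saving period (26 February – 15 October), so Norua Administrative Region is on standard time, UTC+09:30.
18:31 local − 9h30m = 09:01 UTC.

09:01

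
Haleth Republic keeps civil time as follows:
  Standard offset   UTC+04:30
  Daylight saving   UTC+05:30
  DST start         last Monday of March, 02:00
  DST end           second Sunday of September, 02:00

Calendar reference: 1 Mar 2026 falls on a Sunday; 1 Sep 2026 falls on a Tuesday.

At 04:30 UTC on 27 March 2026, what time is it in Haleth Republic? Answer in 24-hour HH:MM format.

09:00

1 March 2026 is a Sunday, so Mondays fall on 2, 9, 16, 23, 30; the last is March 30.
1 September 2026 is a Tuesday, so the first Sunday is September 6 and the second is September 13.
At the standard offset (UTC+04:30), 04:30 UTC + 4h30m = 09:00 Haleth Republic standard time.
Daylight saving runs 30 March – 13 September; the standard-time date in Haleth Republic, 27 March 2026, is outside that window, so Haleth Republic is on standard time at UTC+04:30.
04:30 UTC + 4h30m = 09:00 local.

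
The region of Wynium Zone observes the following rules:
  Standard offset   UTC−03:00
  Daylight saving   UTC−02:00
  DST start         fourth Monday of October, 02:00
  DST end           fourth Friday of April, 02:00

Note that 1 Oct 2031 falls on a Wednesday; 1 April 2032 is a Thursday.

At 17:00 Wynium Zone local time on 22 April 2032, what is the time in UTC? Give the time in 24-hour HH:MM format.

1 October 2031 is a Wednesday, so the first Monday is October 6 and the fourth is October 27.
1 April 2032 is a Thursday, so the first Friday is April 2 and the fourth is April 23.
Daylight saving runs 27 October 2031 – 23 April 2032; 22 April 2032 is inside that window, so Wynium Zone is at UTC−02:00.
17:00 local + 2h = 19:00 UTC.

19:00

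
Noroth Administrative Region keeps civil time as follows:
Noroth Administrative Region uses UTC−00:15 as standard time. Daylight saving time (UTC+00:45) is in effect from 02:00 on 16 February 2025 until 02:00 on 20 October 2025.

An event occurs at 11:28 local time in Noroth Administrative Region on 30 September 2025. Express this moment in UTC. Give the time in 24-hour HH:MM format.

10:43

30 September 2025 falls between 16 February and 20 October, so daylight saving is in effect and Noroth Administrative Region is at UTC+00:45.
11:28 local − 0h45m = 10:43 UTC.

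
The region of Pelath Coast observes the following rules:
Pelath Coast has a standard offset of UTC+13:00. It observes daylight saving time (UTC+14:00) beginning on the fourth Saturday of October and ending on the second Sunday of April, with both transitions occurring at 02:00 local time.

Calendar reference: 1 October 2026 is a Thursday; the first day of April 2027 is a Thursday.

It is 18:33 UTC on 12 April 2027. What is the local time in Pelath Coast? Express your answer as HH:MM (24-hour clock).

07:33

1 October 2026 is a Thursday, so the first Saturday is October 3 and the fourth is October 24.
1 April 2027 is a Thursday, so the first Sunday is April 4 and the second is April 11.
At the standard offset (UTC+13:00), 18:33 UTC + 13h = 07:33 Pelath Coast standard time (rolling into the next day, 13 April 2027).
Daylight saving runs 24 October 2026 – 11 April 2027; the standard-time date in Pelath Coast, 13 April 2027, is outside that window, so Pelath Coast is on standard time at UTC+13:00.
18:33 UTC + 13h = 07:33 local (rolling into the next day, 13 April 2027).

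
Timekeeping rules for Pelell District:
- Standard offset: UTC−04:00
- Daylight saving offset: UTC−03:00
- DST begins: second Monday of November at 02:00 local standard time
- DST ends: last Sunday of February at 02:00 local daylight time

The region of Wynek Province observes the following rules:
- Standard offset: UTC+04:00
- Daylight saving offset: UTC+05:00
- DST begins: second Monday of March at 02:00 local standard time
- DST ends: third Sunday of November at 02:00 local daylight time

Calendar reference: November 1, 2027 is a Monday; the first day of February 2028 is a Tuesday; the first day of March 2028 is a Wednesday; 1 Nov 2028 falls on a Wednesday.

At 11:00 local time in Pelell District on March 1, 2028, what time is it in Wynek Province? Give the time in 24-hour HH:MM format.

19:00

1 November 2027 is a Monday, so the first Monday is November 1 and the second is November 8.
1 February 2028 is a Tuesday, so Sundays fall on 6, 13, 20, 27; the last is February 27.
March 1, 2028 does not fall between 8 November 2027 and 27 February 2028, so daylight saving is not in effect and Pelell District is at UTC−04:00.
11:00 Pelell District + 4h = 15:00 UTC.
1 March 2028 is a Wednesday, so the first Monday is March 6 and the second is March 13.
1 November 2028 is a Wednesday, so the first Sunday is November 5 and the third is November 19.
At the standard offset (UTC+04:00), 15:00 UTC + 4h = 19:00 Wynek Province standard time.
The standard-time date in Wynek Province, March 1, 2028, is outside the daylight-saving period (13 March – 19 November), so Wynek Province is on standard time, UTC+04:00.
15:00 UTC + 4h = 19:00 Wynek Province.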